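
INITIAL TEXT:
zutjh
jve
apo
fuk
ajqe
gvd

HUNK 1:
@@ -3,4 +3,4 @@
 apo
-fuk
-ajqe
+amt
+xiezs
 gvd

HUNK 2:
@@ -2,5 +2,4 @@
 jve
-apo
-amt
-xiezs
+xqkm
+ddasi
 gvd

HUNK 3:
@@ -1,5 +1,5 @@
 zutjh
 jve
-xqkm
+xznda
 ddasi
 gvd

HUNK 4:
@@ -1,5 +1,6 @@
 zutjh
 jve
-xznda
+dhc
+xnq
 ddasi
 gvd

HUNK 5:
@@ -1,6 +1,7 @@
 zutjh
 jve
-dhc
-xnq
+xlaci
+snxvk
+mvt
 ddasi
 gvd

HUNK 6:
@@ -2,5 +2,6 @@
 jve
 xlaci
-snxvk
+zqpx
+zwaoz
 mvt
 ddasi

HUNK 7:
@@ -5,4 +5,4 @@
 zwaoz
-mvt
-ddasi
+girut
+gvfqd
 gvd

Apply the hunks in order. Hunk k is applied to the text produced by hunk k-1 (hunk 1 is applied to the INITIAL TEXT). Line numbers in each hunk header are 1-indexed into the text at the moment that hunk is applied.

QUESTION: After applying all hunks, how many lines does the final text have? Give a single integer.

Hunk 1: at line 3 remove [fuk,ajqe] add [amt,xiezs] -> 6 lines: zutjh jve apo amt xiezs gvd
Hunk 2: at line 2 remove [apo,amt,xiezs] add [xqkm,ddasi] -> 5 lines: zutjh jve xqkm ddasi gvd
Hunk 3: at line 1 remove [xqkm] add [xznda] -> 5 lines: zutjh jve xznda ddasi gvd
Hunk 4: at line 1 remove [xznda] add [dhc,xnq] -> 6 lines: zutjh jve dhc xnq ddasi gvd
Hunk 5: at line 1 remove [dhc,xnq] add [xlaci,snxvk,mvt] -> 7 lines: zutjh jve xlaci snxvk mvt ddasi gvd
Hunk 6: at line 2 remove [snxvk] add [zqpx,zwaoz] -> 8 lines: zutjh jve xlaci zqpx zwaoz mvt ddasi gvd
Hunk 7: at line 5 remove [mvt,ddasi] add [girut,gvfqd] -> 8 lines: zutjh jve xlaci zqpx zwaoz girut gvfqd gvd
Final line count: 8

Answer: 8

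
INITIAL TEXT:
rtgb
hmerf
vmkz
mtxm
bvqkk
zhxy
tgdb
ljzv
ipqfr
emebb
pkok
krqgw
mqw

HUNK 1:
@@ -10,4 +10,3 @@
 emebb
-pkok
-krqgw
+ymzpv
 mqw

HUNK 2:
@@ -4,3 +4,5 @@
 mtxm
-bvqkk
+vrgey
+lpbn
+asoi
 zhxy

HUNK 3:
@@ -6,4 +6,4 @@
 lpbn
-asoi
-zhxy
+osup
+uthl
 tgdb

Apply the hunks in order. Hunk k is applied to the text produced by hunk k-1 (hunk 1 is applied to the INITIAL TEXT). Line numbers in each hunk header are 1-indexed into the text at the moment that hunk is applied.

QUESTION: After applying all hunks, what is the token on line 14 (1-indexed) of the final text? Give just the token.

Answer: mqw

Derivation:
Hunk 1: at line 10 remove [pkok,krqgw] add [ymzpv] -> 12 lines: rtgb hmerf vmkz mtxm bvqkk zhxy tgdb ljzv ipqfr emebb ymzpv mqw
Hunk 2: at line 4 remove [bvqkk] add [vrgey,lpbn,asoi] -> 14 lines: rtgb hmerf vmkz mtxm vrgey lpbn asoi zhxy tgdb ljzv ipqfr emebb ymzpv mqw
Hunk 3: at line 6 remove [asoi,zhxy] add [osup,uthl] -> 14 lines: rtgb hmerf vmkz mtxm vrgey lpbn osup uthl tgdb ljzv ipqfr emebb ymzpv mqw
Final line 14: mqw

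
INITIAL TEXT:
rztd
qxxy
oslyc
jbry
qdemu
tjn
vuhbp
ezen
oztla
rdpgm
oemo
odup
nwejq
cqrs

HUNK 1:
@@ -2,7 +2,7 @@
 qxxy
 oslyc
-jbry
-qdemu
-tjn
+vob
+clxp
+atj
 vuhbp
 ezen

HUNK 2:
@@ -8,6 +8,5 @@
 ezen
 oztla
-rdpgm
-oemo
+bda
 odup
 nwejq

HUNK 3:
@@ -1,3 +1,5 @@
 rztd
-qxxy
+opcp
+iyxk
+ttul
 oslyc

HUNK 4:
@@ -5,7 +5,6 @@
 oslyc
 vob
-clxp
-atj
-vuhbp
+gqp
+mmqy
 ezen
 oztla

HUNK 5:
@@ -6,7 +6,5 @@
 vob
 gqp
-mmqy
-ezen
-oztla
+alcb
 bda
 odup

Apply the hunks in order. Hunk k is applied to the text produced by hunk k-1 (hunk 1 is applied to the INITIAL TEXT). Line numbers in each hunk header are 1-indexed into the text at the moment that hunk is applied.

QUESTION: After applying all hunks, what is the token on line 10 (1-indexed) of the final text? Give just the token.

Answer: odup

Derivation:
Hunk 1: at line 2 remove [jbry,qdemu,tjn] add [vob,clxp,atj] -> 14 lines: rztd qxxy oslyc vob clxp atj vuhbp ezen oztla rdpgm oemo odup nwejq cqrs
Hunk 2: at line 8 remove [rdpgm,oemo] add [bda] -> 13 lines: rztd qxxy oslyc vob clxp atj vuhbp ezen oztla bda odup nwejq cqrs
Hunk 3: at line 1 remove [qxxy] add [opcp,iyxk,ttul] -> 15 lines: rztd opcp iyxk ttul oslyc vob clxp atj vuhbp ezen oztla bda odup nwejq cqrs
Hunk 4: at line 5 remove [clxp,atj,vuhbp] add [gqp,mmqy] -> 14 lines: rztd opcp iyxk ttul oslyc vob gqp mmqy ezen oztla bda odup nwejq cqrs
Hunk 5: at line 6 remove [mmqy,ezen,oztla] add [alcb] -> 12 lines: rztd opcp iyxk ttul oslyc vob gqp alcb bda odup nwejq cqrs
Final line 10: odup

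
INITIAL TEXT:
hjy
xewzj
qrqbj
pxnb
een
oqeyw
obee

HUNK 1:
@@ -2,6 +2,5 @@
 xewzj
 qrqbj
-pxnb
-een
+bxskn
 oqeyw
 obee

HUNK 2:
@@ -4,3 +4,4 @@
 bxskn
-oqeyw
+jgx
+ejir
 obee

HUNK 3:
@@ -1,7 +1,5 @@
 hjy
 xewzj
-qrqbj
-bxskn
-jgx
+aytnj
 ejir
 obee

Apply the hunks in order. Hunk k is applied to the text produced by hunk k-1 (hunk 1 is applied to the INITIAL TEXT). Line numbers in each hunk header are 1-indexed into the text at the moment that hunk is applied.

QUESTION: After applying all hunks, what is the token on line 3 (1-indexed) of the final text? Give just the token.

Hunk 1: at line 2 remove [pxnb,een] add [bxskn] -> 6 lines: hjy xewzj qrqbj bxskn oqeyw obee
Hunk 2: at line 4 remove [oqeyw] add [jgx,ejir] -> 7 lines: hjy xewzj qrqbj bxskn jgx ejir obee
Hunk 3: at line 1 remove [qrqbj,bxskn,jgx] add [aytnj] -> 5 lines: hjy xewzj aytnj ejir obee
Final line 3: aytnj

Answer: aytnj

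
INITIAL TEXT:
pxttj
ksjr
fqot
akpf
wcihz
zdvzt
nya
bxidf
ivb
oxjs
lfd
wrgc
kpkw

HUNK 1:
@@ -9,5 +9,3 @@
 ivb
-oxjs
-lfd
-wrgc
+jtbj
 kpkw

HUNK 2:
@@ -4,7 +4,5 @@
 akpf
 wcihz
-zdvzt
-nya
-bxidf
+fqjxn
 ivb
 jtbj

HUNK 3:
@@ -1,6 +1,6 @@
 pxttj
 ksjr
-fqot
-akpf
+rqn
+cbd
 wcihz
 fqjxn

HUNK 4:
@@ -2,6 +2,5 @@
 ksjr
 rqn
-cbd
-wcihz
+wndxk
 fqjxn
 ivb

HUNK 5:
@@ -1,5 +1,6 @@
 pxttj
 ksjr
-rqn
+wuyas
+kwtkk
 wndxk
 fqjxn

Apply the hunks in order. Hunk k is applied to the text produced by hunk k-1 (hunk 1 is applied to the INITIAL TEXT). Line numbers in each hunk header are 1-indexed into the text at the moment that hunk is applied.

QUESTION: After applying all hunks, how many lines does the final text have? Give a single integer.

Answer: 9

Derivation:
Hunk 1: at line 9 remove [oxjs,lfd,wrgc] add [jtbj] -> 11 lines: pxttj ksjr fqot akpf wcihz zdvzt nya bxidf ivb jtbj kpkw
Hunk 2: at line 4 remove [zdvzt,nya,bxidf] add [fqjxn] -> 9 lines: pxttj ksjr fqot akpf wcihz fqjxn ivb jtbj kpkw
Hunk 3: at line 1 remove [fqot,akpf] add [rqn,cbd] -> 9 lines: pxttj ksjr rqn cbd wcihz fqjxn ivb jtbj kpkw
Hunk 4: at line 2 remove [cbd,wcihz] add [wndxk] -> 8 lines: pxttj ksjr rqn wndxk fqjxn ivb jtbj kpkw
Hunk 5: at line 1 remove [rqn] add [wuyas,kwtkk] -> 9 lines: pxttj ksjr wuyas kwtkk wndxk fqjxn ivb jtbj kpkw
Final line count: 9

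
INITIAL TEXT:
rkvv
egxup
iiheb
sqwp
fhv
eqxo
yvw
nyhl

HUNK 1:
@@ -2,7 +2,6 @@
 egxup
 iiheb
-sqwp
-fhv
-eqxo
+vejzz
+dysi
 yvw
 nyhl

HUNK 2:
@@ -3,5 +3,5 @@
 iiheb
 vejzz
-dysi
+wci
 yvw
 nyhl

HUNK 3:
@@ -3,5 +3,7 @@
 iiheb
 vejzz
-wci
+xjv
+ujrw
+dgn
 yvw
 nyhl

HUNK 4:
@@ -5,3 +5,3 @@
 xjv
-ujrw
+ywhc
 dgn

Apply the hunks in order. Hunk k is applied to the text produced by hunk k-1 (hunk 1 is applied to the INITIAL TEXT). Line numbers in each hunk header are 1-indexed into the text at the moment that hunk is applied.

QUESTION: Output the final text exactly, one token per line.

Hunk 1: at line 2 remove [sqwp,fhv,eqxo] add [vejzz,dysi] -> 7 lines: rkvv egxup iiheb vejzz dysi yvw nyhl
Hunk 2: at line 3 remove [dysi] add [wci] -> 7 lines: rkvv egxup iiheb vejzz wci yvw nyhl
Hunk 3: at line 3 remove [wci] add [xjv,ujrw,dgn] -> 9 lines: rkvv egxup iiheb vejzz xjv ujrw dgn yvw nyhl
Hunk 4: at line 5 remove [ujrw] add [ywhc] -> 9 lines: rkvv egxup iiheb vejzz xjv ywhc dgn yvw nyhl

Answer: rkvv
egxup
iiheb
vejzz
xjv
ywhc
dgn
yvw
nyhl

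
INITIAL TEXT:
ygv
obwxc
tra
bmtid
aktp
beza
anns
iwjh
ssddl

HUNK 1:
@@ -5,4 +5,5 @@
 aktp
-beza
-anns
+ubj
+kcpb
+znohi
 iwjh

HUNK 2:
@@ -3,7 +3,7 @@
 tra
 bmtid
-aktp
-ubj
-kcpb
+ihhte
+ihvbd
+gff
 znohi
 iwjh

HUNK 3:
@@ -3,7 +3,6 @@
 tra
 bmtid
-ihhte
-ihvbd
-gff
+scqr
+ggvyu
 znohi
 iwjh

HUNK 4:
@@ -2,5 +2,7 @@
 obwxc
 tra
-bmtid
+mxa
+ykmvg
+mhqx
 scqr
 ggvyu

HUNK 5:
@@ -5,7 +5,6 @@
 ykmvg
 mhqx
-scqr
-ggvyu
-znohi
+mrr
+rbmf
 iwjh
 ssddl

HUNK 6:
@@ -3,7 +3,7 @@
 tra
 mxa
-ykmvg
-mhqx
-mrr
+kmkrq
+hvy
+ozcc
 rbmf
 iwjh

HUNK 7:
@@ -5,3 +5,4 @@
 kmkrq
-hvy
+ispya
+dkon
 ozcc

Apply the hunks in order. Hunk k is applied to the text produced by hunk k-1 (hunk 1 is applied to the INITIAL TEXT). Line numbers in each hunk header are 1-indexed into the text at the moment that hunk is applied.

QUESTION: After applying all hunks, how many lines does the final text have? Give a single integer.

Answer: 11

Derivation:
Hunk 1: at line 5 remove [beza,anns] add [ubj,kcpb,znohi] -> 10 lines: ygv obwxc tra bmtid aktp ubj kcpb znohi iwjh ssddl
Hunk 2: at line 3 remove [aktp,ubj,kcpb] add [ihhte,ihvbd,gff] -> 10 lines: ygv obwxc tra bmtid ihhte ihvbd gff znohi iwjh ssddl
Hunk 3: at line 3 remove [ihhte,ihvbd,gff] add [scqr,ggvyu] -> 9 lines: ygv obwxc tra bmtid scqr ggvyu znohi iwjh ssddl
Hunk 4: at line 2 remove [bmtid] add [mxa,ykmvg,mhqx] -> 11 lines: ygv obwxc tra mxa ykmvg mhqx scqr ggvyu znohi iwjh ssddl
Hunk 5: at line 5 remove [scqr,ggvyu,znohi] add [mrr,rbmf] -> 10 lines: ygv obwxc tra mxa ykmvg mhqx mrr rbmf iwjh ssddl
Hunk 6: at line 3 remove [ykmvg,mhqx,mrr] add [kmkrq,hvy,ozcc] -> 10 lines: ygv obwxc tra mxa kmkrq hvy ozcc rbmf iwjh ssddl
Hunk 7: at line 5 remove [hvy] add [ispya,dkon] -> 11 lines: ygv obwxc tra mxa kmkrq ispya dkon ozcc rbmf iwjh ssddl
Final line count: 11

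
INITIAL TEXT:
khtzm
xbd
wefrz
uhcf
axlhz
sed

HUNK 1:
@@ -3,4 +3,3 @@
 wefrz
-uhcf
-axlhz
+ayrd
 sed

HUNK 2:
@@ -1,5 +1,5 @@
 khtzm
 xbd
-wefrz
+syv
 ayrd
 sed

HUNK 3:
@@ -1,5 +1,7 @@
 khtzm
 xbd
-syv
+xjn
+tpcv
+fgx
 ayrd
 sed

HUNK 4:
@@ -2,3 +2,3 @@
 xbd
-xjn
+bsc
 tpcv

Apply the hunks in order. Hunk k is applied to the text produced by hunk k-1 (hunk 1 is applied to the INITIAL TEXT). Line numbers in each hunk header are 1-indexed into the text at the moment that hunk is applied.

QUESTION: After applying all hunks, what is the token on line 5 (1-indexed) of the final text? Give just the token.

Hunk 1: at line 3 remove [uhcf,axlhz] add [ayrd] -> 5 lines: khtzm xbd wefrz ayrd sed
Hunk 2: at line 1 remove [wefrz] add [syv] -> 5 lines: khtzm xbd syv ayrd sed
Hunk 3: at line 1 remove [syv] add [xjn,tpcv,fgx] -> 7 lines: khtzm xbd xjn tpcv fgx ayrd sed
Hunk 4: at line 2 remove [xjn] add [bsc] -> 7 lines: khtzm xbd bsc tpcv fgx ayrd sed
Final line 5: fgx

Answer: fgx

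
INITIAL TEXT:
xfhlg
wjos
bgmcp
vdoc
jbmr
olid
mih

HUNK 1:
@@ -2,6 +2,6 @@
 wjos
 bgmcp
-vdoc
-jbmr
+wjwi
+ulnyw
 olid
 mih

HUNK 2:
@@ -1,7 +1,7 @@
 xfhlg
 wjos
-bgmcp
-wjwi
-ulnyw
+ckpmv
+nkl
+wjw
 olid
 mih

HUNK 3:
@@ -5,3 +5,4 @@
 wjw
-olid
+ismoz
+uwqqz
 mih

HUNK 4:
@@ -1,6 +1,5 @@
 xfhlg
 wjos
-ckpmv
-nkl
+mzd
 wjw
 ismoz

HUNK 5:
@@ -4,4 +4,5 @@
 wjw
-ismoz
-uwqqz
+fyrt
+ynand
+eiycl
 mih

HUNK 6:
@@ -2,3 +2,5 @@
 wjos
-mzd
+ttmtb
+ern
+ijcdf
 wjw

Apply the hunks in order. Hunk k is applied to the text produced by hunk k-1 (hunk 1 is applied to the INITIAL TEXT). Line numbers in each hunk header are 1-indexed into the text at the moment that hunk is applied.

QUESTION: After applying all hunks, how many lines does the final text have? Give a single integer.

Answer: 10

Derivation:
Hunk 1: at line 2 remove [vdoc,jbmr] add [wjwi,ulnyw] -> 7 lines: xfhlg wjos bgmcp wjwi ulnyw olid mih
Hunk 2: at line 1 remove [bgmcp,wjwi,ulnyw] add [ckpmv,nkl,wjw] -> 7 lines: xfhlg wjos ckpmv nkl wjw olid mih
Hunk 3: at line 5 remove [olid] add [ismoz,uwqqz] -> 8 lines: xfhlg wjos ckpmv nkl wjw ismoz uwqqz mih
Hunk 4: at line 1 remove [ckpmv,nkl] add [mzd] -> 7 lines: xfhlg wjos mzd wjw ismoz uwqqz mih
Hunk 5: at line 4 remove [ismoz,uwqqz] add [fyrt,ynand,eiycl] -> 8 lines: xfhlg wjos mzd wjw fyrt ynand eiycl mih
Hunk 6: at line 2 remove [mzd] add [ttmtb,ern,ijcdf] -> 10 lines: xfhlg wjos ttmtb ern ijcdf wjw fyrt ynand eiycl mih
Final line count: 10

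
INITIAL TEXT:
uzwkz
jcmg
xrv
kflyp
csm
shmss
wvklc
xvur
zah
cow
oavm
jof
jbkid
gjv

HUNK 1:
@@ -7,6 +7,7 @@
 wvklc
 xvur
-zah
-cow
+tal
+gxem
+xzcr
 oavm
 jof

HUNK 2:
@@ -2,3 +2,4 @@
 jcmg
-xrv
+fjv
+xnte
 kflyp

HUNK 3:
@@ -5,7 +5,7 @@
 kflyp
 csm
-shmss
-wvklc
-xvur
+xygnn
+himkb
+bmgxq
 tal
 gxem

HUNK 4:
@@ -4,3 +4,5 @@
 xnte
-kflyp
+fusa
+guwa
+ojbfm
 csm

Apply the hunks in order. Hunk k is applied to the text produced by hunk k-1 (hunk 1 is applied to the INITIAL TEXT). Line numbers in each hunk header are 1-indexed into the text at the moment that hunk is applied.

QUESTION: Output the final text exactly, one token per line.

Hunk 1: at line 7 remove [zah,cow] add [tal,gxem,xzcr] -> 15 lines: uzwkz jcmg xrv kflyp csm shmss wvklc xvur tal gxem xzcr oavm jof jbkid gjv
Hunk 2: at line 2 remove [xrv] add [fjv,xnte] -> 16 lines: uzwkz jcmg fjv xnte kflyp csm shmss wvklc xvur tal gxem xzcr oavm jof jbkid gjv
Hunk 3: at line 5 remove [shmss,wvklc,xvur] add [xygnn,himkb,bmgxq] -> 16 lines: uzwkz jcmg fjv xnte kflyp csm xygnn himkb bmgxq tal gxem xzcr oavm jof jbkid gjv
Hunk 4: at line 4 remove [kflyp] add [fusa,guwa,ojbfm] -> 18 lines: uzwkz jcmg fjv xnte fusa guwa ojbfm csm xygnn himkb bmgxq tal gxem xzcr oavm jof jbkid gjv

Answer: uzwkz
jcmg
fjv
xnte
fusa
guwa
ojbfm
csm
xygnn
himkb
bmgxq
tal
gxem
xzcr
oavm
jof
jbkid
gjv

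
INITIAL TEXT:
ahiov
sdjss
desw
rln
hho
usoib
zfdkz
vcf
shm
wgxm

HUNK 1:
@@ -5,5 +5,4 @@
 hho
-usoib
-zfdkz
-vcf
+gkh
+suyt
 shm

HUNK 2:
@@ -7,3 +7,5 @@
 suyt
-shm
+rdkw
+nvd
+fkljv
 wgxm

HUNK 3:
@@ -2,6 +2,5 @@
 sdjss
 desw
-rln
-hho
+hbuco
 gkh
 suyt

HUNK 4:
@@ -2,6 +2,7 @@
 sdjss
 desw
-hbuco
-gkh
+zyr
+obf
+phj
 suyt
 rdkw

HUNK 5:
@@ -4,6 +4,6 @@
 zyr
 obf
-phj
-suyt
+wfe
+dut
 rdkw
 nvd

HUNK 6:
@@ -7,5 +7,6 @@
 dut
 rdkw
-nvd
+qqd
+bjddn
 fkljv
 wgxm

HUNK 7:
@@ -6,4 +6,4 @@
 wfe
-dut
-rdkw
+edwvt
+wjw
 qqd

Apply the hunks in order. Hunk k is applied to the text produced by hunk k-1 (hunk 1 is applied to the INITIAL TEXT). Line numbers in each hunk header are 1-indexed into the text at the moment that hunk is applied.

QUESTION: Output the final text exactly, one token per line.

Answer: ahiov
sdjss
desw
zyr
obf
wfe
edwvt
wjw
qqd
bjddn
fkljv
wgxm

Derivation:
Hunk 1: at line 5 remove [usoib,zfdkz,vcf] add [gkh,suyt] -> 9 lines: ahiov sdjss desw rln hho gkh suyt shm wgxm
Hunk 2: at line 7 remove [shm] add [rdkw,nvd,fkljv] -> 11 lines: ahiov sdjss desw rln hho gkh suyt rdkw nvd fkljv wgxm
Hunk 3: at line 2 remove [rln,hho] add [hbuco] -> 10 lines: ahiov sdjss desw hbuco gkh suyt rdkw nvd fkljv wgxm
Hunk 4: at line 2 remove [hbuco,gkh] add [zyr,obf,phj] -> 11 lines: ahiov sdjss desw zyr obf phj suyt rdkw nvd fkljv wgxm
Hunk 5: at line 4 remove [phj,suyt] add [wfe,dut] -> 11 lines: ahiov sdjss desw zyr obf wfe dut rdkw nvd fkljv wgxm
Hunk 6: at line 7 remove [nvd] add [qqd,bjddn] -> 12 lines: ahiov sdjss desw zyr obf wfe dut rdkw qqd bjddn fkljv wgxm
Hunk 7: at line 6 remove [dut,rdkw] add [edwvt,wjw] -> 12 lines: ahiov sdjss desw zyr obf wfe edwvt wjw qqd bjddn fkljv wgxm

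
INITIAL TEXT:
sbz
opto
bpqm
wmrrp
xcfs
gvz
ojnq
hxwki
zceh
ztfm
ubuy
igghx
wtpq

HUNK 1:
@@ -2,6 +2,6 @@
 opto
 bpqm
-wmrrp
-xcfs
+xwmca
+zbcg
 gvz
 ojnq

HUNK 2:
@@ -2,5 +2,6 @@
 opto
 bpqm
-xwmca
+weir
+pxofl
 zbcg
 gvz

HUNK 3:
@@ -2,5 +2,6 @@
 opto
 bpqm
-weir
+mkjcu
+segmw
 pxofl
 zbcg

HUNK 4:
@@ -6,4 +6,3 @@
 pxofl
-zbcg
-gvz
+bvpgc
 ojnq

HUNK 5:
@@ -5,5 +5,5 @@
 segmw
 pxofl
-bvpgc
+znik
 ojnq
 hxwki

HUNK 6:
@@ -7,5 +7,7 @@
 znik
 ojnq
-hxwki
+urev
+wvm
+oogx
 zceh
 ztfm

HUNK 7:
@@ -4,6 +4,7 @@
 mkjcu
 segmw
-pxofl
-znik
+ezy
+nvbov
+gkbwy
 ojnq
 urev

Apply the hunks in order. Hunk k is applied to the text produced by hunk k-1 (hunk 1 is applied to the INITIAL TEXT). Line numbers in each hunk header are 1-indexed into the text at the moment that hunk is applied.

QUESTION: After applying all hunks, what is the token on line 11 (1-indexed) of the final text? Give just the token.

Hunk 1: at line 2 remove [wmrrp,xcfs] add [xwmca,zbcg] -> 13 lines: sbz opto bpqm xwmca zbcg gvz ojnq hxwki zceh ztfm ubuy igghx wtpq
Hunk 2: at line 2 remove [xwmca] add [weir,pxofl] -> 14 lines: sbz opto bpqm weir pxofl zbcg gvz ojnq hxwki zceh ztfm ubuy igghx wtpq
Hunk 3: at line 2 remove [weir] add [mkjcu,segmw] -> 15 lines: sbz opto bpqm mkjcu segmw pxofl zbcg gvz ojnq hxwki zceh ztfm ubuy igghx wtpq
Hunk 4: at line 6 remove [zbcg,gvz] add [bvpgc] -> 14 lines: sbz opto bpqm mkjcu segmw pxofl bvpgc ojnq hxwki zceh ztfm ubuy igghx wtpq
Hunk 5: at line 5 remove [bvpgc] add [znik] -> 14 lines: sbz opto bpqm mkjcu segmw pxofl znik ojnq hxwki zceh ztfm ubuy igghx wtpq
Hunk 6: at line 7 remove [hxwki] add [urev,wvm,oogx] -> 16 lines: sbz opto bpqm mkjcu segmw pxofl znik ojnq urev wvm oogx zceh ztfm ubuy igghx wtpq
Hunk 7: at line 4 remove [pxofl,znik] add [ezy,nvbov,gkbwy] -> 17 lines: sbz opto bpqm mkjcu segmw ezy nvbov gkbwy ojnq urev wvm oogx zceh ztfm ubuy igghx wtpq
Final line 11: wvm

Answer: wvm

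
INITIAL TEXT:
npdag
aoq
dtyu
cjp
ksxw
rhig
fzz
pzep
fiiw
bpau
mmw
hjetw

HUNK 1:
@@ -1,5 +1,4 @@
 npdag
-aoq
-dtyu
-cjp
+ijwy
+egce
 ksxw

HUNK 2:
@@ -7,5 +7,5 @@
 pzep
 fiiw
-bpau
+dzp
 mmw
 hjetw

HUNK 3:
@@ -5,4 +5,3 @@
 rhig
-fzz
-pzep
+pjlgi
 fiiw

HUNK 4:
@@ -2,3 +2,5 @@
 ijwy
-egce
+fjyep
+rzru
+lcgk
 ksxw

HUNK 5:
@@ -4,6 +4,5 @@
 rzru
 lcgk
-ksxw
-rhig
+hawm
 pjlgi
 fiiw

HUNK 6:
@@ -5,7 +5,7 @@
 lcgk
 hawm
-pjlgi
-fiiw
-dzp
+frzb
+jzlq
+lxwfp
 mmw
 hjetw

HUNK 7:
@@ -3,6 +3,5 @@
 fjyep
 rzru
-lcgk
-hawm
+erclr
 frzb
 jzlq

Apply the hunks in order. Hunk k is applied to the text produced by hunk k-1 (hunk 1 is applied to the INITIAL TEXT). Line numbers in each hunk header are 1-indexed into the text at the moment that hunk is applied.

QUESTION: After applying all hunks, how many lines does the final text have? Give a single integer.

Hunk 1: at line 1 remove [aoq,dtyu,cjp] add [ijwy,egce] -> 11 lines: npdag ijwy egce ksxw rhig fzz pzep fiiw bpau mmw hjetw
Hunk 2: at line 7 remove [bpau] add [dzp] -> 11 lines: npdag ijwy egce ksxw rhig fzz pzep fiiw dzp mmw hjetw
Hunk 3: at line 5 remove [fzz,pzep] add [pjlgi] -> 10 lines: npdag ijwy egce ksxw rhig pjlgi fiiw dzp mmw hjetw
Hunk 4: at line 2 remove [egce] add [fjyep,rzru,lcgk] -> 12 lines: npdag ijwy fjyep rzru lcgk ksxw rhig pjlgi fiiw dzp mmw hjetw
Hunk 5: at line 4 remove [ksxw,rhig] add [hawm] -> 11 lines: npdag ijwy fjyep rzru lcgk hawm pjlgi fiiw dzp mmw hjetw
Hunk 6: at line 5 remove [pjlgi,fiiw,dzp] add [frzb,jzlq,lxwfp] -> 11 lines: npdag ijwy fjyep rzru lcgk hawm frzb jzlq lxwfp mmw hjetw
Hunk 7: at line 3 remove [lcgk,hawm] add [erclr] -> 10 lines: npdag ijwy fjyep rzru erclr frzb jzlq lxwfp mmw hjetw
Final line count: 10

Answer: 10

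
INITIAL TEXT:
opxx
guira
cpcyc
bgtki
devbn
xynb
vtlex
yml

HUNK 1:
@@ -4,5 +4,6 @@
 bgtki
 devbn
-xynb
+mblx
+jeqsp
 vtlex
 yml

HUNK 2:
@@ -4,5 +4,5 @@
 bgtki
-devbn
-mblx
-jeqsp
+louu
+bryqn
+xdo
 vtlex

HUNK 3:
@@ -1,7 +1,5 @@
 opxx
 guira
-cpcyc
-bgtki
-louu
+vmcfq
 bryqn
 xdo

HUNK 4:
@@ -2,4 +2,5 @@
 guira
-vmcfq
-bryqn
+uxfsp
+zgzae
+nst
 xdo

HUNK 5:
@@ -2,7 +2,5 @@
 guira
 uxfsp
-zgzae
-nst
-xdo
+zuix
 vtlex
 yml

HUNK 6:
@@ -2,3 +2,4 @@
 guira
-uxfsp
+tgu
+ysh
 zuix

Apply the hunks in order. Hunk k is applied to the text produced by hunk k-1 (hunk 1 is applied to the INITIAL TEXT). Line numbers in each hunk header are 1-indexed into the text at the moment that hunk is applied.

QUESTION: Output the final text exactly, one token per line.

Answer: opxx
guira
tgu
ysh
zuix
vtlex
yml

Derivation:
Hunk 1: at line 4 remove [xynb] add [mblx,jeqsp] -> 9 lines: opxx guira cpcyc bgtki devbn mblx jeqsp vtlex yml
Hunk 2: at line 4 remove [devbn,mblx,jeqsp] add [louu,bryqn,xdo] -> 9 lines: opxx guira cpcyc bgtki louu bryqn xdo vtlex yml
Hunk 3: at line 1 remove [cpcyc,bgtki,louu] add [vmcfq] -> 7 lines: opxx guira vmcfq bryqn xdo vtlex yml
Hunk 4: at line 2 remove [vmcfq,bryqn] add [uxfsp,zgzae,nst] -> 8 lines: opxx guira uxfsp zgzae nst xdo vtlex yml
Hunk 5: at line 2 remove [zgzae,nst,xdo] add [zuix] -> 6 lines: opxx guira uxfsp zuix vtlex yml
Hunk 6: at line 2 remove [uxfsp] add [tgu,ysh] -> 7 lines: opxx guira tgu ysh zuix vtlex yml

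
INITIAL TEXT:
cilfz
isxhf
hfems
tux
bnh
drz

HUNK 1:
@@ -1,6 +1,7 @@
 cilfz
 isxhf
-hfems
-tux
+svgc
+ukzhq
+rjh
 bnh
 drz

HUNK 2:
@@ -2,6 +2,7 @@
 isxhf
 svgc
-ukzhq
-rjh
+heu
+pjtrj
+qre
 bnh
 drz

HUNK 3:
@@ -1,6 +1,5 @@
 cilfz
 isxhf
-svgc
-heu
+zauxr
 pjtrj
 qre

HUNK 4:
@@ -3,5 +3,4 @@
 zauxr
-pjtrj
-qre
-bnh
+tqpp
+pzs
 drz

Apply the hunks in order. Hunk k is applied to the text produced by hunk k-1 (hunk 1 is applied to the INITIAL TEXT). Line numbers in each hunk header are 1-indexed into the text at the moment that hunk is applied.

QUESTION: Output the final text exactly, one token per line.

Hunk 1: at line 1 remove [hfems,tux] add [svgc,ukzhq,rjh] -> 7 lines: cilfz isxhf svgc ukzhq rjh bnh drz
Hunk 2: at line 2 remove [ukzhq,rjh] add [heu,pjtrj,qre] -> 8 lines: cilfz isxhf svgc heu pjtrj qre bnh drz
Hunk 3: at line 1 remove [svgc,heu] add [zauxr] -> 7 lines: cilfz isxhf zauxr pjtrj qre bnh drz
Hunk 4: at line 3 remove [pjtrj,qre,bnh] add [tqpp,pzs] -> 6 lines: cilfz isxhf zauxr tqpp pzs drz

Answer: cilfz
isxhf
zauxr
tqpp
pzs
drz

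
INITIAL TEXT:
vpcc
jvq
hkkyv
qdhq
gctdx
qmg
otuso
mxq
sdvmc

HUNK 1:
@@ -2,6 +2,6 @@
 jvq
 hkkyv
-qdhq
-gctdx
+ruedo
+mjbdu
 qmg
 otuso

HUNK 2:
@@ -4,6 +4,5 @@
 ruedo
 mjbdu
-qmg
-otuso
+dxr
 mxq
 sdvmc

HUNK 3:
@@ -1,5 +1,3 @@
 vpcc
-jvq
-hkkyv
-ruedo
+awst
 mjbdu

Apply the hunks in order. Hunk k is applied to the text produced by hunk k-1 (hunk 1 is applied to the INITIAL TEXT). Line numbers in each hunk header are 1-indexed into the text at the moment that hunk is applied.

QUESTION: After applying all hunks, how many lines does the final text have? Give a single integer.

Answer: 6

Derivation:
Hunk 1: at line 2 remove [qdhq,gctdx] add [ruedo,mjbdu] -> 9 lines: vpcc jvq hkkyv ruedo mjbdu qmg otuso mxq sdvmc
Hunk 2: at line 4 remove [qmg,otuso] add [dxr] -> 8 lines: vpcc jvq hkkyv ruedo mjbdu dxr mxq sdvmc
Hunk 3: at line 1 remove [jvq,hkkyv,ruedo] add [awst] -> 6 lines: vpcc awst mjbdu dxr mxq sdvmc
Final line count: 6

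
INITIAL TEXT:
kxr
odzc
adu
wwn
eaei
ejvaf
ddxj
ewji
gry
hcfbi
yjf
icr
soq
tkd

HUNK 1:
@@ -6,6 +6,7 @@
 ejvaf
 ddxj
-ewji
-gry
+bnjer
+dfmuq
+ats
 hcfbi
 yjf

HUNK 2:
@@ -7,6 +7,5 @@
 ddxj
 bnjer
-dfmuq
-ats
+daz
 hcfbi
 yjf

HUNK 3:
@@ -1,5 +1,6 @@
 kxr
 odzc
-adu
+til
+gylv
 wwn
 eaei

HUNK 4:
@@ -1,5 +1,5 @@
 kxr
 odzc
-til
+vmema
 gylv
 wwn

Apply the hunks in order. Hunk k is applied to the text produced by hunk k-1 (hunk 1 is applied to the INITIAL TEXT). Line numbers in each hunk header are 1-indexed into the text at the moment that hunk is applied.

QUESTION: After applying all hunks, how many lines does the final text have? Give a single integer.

Hunk 1: at line 6 remove [ewji,gry] add [bnjer,dfmuq,ats] -> 15 lines: kxr odzc adu wwn eaei ejvaf ddxj bnjer dfmuq ats hcfbi yjf icr soq tkd
Hunk 2: at line 7 remove [dfmuq,ats] add [daz] -> 14 lines: kxr odzc adu wwn eaei ejvaf ddxj bnjer daz hcfbi yjf icr soq tkd
Hunk 3: at line 1 remove [adu] add [til,gylv] -> 15 lines: kxr odzc til gylv wwn eaei ejvaf ddxj bnjer daz hcfbi yjf icr soq tkd
Hunk 4: at line 1 remove [til] add [vmema] -> 15 lines: kxr odzc vmema gylv wwn eaei ejvaf ddxj bnjer daz hcfbi yjf icr soq tkd
Final line count: 15

Answer: 15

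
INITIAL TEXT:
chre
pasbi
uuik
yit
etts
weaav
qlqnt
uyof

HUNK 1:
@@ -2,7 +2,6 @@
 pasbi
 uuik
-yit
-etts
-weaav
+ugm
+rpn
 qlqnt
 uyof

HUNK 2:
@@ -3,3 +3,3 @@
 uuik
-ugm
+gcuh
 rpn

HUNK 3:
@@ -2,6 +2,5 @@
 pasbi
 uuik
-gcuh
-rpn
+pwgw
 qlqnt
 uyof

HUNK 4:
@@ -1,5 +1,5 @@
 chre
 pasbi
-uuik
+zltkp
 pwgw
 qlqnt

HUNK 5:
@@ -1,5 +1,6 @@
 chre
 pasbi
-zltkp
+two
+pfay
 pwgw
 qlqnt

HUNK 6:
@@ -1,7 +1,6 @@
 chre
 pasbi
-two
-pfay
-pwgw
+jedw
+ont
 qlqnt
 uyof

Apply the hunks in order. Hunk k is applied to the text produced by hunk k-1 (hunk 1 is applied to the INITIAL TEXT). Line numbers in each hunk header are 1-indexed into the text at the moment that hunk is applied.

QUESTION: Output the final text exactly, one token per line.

Answer: chre
pasbi
jedw
ont
qlqnt
uyof

Derivation:
Hunk 1: at line 2 remove [yit,etts,weaav] add [ugm,rpn] -> 7 lines: chre pasbi uuik ugm rpn qlqnt uyof
Hunk 2: at line 3 remove [ugm] add [gcuh] -> 7 lines: chre pasbi uuik gcuh rpn qlqnt uyof
Hunk 3: at line 2 remove [gcuh,rpn] add [pwgw] -> 6 lines: chre pasbi uuik pwgw qlqnt uyof
Hunk 4: at line 1 remove [uuik] add [zltkp] -> 6 lines: chre pasbi zltkp pwgw qlqnt uyof
Hunk 5: at line 1 remove [zltkp] add [two,pfay] -> 7 lines: chre pasbi two pfay pwgw qlqnt uyof
Hunk 6: at line 1 remove [two,pfay,pwgw] add [jedw,ont] -> 6 lines: chre pasbi jedw ont qlqnt uyof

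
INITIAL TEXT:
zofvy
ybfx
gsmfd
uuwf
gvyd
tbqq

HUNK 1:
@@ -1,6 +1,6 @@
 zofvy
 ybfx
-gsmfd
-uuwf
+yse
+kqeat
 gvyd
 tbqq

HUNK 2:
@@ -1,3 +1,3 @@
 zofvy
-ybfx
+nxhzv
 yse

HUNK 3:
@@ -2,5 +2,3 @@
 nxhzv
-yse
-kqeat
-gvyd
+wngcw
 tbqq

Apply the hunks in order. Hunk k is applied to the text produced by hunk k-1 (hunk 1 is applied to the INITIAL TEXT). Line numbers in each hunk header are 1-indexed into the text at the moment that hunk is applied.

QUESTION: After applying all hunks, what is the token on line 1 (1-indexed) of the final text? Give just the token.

Hunk 1: at line 1 remove [gsmfd,uuwf] add [yse,kqeat] -> 6 lines: zofvy ybfx yse kqeat gvyd tbqq
Hunk 2: at line 1 remove [ybfx] add [nxhzv] -> 6 lines: zofvy nxhzv yse kqeat gvyd tbqq
Hunk 3: at line 2 remove [yse,kqeat,gvyd] add [wngcw] -> 4 lines: zofvy nxhzv wngcw tbqq
Final line 1: zofvy

Answer: zofvy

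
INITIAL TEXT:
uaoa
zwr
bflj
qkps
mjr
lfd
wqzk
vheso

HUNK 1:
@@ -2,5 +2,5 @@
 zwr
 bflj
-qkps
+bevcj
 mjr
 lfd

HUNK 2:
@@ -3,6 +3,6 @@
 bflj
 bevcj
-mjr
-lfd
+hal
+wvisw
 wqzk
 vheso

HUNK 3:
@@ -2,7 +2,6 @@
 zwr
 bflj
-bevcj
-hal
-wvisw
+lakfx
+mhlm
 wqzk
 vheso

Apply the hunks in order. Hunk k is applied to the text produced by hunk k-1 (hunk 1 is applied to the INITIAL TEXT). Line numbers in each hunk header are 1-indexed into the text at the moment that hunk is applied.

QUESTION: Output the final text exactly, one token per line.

Answer: uaoa
zwr
bflj
lakfx
mhlm
wqzk
vheso

Derivation:
Hunk 1: at line 2 remove [qkps] add [bevcj] -> 8 lines: uaoa zwr bflj bevcj mjr lfd wqzk vheso
Hunk 2: at line 3 remove [mjr,lfd] add [hal,wvisw] -> 8 lines: uaoa zwr bflj bevcj hal wvisw wqzk vheso
Hunk 3: at line 2 remove [bevcj,hal,wvisw] add [lakfx,mhlm] -> 7 lines: uaoa zwr bflj lakfx mhlm wqzk vheso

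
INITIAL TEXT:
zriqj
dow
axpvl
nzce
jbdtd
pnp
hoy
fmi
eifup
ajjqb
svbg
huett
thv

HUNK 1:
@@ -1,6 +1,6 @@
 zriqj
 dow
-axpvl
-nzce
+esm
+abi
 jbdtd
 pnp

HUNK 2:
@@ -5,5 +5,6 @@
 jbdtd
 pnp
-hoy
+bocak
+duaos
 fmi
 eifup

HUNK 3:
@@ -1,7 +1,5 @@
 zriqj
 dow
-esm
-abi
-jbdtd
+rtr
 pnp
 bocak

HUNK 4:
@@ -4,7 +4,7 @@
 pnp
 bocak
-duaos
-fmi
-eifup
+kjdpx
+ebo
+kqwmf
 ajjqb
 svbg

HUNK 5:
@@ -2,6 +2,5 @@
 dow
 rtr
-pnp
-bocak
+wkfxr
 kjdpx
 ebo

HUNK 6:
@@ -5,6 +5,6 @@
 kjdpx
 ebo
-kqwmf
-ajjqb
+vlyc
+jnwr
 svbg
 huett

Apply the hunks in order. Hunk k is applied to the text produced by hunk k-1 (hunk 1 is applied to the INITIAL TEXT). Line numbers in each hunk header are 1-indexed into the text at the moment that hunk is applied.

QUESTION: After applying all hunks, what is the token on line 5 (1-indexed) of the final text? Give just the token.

Answer: kjdpx

Derivation:
Hunk 1: at line 1 remove [axpvl,nzce] add [esm,abi] -> 13 lines: zriqj dow esm abi jbdtd pnp hoy fmi eifup ajjqb svbg huett thv
Hunk 2: at line 5 remove [hoy] add [bocak,duaos] -> 14 lines: zriqj dow esm abi jbdtd pnp bocak duaos fmi eifup ajjqb svbg huett thv
Hunk 3: at line 1 remove [esm,abi,jbdtd] add [rtr] -> 12 lines: zriqj dow rtr pnp bocak duaos fmi eifup ajjqb svbg huett thv
Hunk 4: at line 4 remove [duaos,fmi,eifup] add [kjdpx,ebo,kqwmf] -> 12 lines: zriqj dow rtr pnp bocak kjdpx ebo kqwmf ajjqb svbg huett thv
Hunk 5: at line 2 remove [pnp,bocak] add [wkfxr] -> 11 lines: zriqj dow rtr wkfxr kjdpx ebo kqwmf ajjqb svbg huett thv
Hunk 6: at line 5 remove [kqwmf,ajjqb] add [vlyc,jnwr] -> 11 lines: zriqj dow rtr wkfxr kjdpx ebo vlyc jnwr svbg huett thv
Final line 5: kjdpx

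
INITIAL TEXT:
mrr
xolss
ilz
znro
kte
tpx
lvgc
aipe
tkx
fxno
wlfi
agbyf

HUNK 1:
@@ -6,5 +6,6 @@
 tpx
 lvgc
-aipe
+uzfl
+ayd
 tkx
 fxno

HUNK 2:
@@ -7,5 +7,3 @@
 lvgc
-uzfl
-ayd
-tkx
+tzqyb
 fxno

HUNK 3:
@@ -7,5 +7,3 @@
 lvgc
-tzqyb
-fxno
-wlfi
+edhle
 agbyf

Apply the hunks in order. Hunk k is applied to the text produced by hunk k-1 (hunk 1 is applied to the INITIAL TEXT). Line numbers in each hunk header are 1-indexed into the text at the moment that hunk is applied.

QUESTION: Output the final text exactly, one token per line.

Hunk 1: at line 6 remove [aipe] add [uzfl,ayd] -> 13 lines: mrr xolss ilz znro kte tpx lvgc uzfl ayd tkx fxno wlfi agbyf
Hunk 2: at line 7 remove [uzfl,ayd,tkx] add [tzqyb] -> 11 lines: mrr xolss ilz znro kte tpx lvgc tzqyb fxno wlfi agbyf
Hunk 3: at line 7 remove [tzqyb,fxno,wlfi] add [edhle] -> 9 lines: mrr xolss ilz znro kte tpx lvgc edhle agbyf

Answer: mrr
xolss
ilz
znro
kte
tpx
lvgc
edhle
agbyf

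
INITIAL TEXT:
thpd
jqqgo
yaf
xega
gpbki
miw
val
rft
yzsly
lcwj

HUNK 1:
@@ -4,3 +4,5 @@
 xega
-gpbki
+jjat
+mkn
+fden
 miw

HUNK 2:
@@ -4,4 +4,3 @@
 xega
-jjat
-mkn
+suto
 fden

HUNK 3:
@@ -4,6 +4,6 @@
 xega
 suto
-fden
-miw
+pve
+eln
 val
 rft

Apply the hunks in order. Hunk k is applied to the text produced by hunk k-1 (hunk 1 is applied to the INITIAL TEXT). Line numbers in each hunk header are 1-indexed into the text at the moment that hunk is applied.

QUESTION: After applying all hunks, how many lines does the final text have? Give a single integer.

Hunk 1: at line 4 remove [gpbki] add [jjat,mkn,fden] -> 12 lines: thpd jqqgo yaf xega jjat mkn fden miw val rft yzsly lcwj
Hunk 2: at line 4 remove [jjat,mkn] add [suto] -> 11 lines: thpd jqqgo yaf xega suto fden miw val rft yzsly lcwj
Hunk 3: at line 4 remove [fden,miw] add [pve,eln] -> 11 lines: thpd jqqgo yaf xega suto pve eln val rft yzsly lcwj
Final line count: 11

Answer: 11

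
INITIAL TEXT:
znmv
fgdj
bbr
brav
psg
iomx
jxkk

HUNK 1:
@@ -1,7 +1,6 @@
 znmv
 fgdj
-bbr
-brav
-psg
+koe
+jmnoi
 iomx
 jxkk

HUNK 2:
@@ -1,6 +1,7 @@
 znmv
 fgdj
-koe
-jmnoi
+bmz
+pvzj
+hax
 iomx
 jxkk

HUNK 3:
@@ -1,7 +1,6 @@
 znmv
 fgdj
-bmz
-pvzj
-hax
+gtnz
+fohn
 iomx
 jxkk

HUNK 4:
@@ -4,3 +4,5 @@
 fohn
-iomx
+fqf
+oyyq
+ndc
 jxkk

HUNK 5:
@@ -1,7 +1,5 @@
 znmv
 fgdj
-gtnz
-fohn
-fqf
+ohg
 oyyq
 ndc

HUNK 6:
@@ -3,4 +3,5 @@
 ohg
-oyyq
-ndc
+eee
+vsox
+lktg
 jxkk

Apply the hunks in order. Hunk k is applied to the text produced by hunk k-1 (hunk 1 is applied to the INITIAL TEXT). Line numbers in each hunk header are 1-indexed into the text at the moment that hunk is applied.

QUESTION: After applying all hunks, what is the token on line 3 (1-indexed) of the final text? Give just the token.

Hunk 1: at line 1 remove [bbr,brav,psg] add [koe,jmnoi] -> 6 lines: znmv fgdj koe jmnoi iomx jxkk
Hunk 2: at line 1 remove [koe,jmnoi] add [bmz,pvzj,hax] -> 7 lines: znmv fgdj bmz pvzj hax iomx jxkk
Hunk 3: at line 1 remove [bmz,pvzj,hax] add [gtnz,fohn] -> 6 lines: znmv fgdj gtnz fohn iomx jxkk
Hunk 4: at line 4 remove [iomx] add [fqf,oyyq,ndc] -> 8 lines: znmv fgdj gtnz fohn fqf oyyq ndc jxkk
Hunk 5: at line 1 remove [gtnz,fohn,fqf] add [ohg] -> 6 lines: znmv fgdj ohg oyyq ndc jxkk
Hunk 6: at line 3 remove [oyyq,ndc] add [eee,vsox,lktg] -> 7 lines: znmv fgdj ohg eee vsox lktg jxkk
Final line 3: ohg

Answer: ohg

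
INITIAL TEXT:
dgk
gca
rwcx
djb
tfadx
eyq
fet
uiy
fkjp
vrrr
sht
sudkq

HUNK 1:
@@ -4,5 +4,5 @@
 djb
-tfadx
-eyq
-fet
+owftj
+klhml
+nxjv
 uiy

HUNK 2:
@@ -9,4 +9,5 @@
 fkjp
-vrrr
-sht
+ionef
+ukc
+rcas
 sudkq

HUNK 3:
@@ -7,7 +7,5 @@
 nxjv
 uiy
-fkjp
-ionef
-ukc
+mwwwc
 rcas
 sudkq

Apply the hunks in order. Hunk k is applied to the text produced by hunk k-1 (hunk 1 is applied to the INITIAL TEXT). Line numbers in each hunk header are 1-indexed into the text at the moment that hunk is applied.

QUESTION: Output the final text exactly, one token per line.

Hunk 1: at line 4 remove [tfadx,eyq,fet] add [owftj,klhml,nxjv] -> 12 lines: dgk gca rwcx djb owftj klhml nxjv uiy fkjp vrrr sht sudkq
Hunk 2: at line 9 remove [vrrr,sht] add [ionef,ukc,rcas] -> 13 lines: dgk gca rwcx djb owftj klhml nxjv uiy fkjp ionef ukc rcas sudkq
Hunk 3: at line 7 remove [fkjp,ionef,ukc] add [mwwwc] -> 11 lines: dgk gca rwcx djb owftj klhml nxjv uiy mwwwc rcas sudkq

Answer: dgk
gca
rwcx
djb
owftj
klhml
nxjv
uiy
mwwwc
rcas
sudkq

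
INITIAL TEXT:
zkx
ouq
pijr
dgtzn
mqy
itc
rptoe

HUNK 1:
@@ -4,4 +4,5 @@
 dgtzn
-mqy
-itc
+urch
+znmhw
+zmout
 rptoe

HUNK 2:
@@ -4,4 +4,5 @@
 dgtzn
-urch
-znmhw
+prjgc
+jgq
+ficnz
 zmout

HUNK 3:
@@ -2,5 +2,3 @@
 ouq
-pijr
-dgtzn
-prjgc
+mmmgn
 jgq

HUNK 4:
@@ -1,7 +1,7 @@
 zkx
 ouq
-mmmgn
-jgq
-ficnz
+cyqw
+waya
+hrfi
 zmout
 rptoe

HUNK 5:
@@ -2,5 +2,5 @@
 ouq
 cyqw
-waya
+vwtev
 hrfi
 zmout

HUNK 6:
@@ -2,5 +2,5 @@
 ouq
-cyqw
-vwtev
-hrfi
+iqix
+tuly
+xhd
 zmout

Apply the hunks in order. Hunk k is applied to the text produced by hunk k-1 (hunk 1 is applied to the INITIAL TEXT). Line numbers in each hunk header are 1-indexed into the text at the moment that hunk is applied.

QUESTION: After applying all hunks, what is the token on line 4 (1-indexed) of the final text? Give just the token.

Hunk 1: at line 4 remove [mqy,itc] add [urch,znmhw,zmout] -> 8 lines: zkx ouq pijr dgtzn urch znmhw zmout rptoe
Hunk 2: at line 4 remove [urch,znmhw] add [prjgc,jgq,ficnz] -> 9 lines: zkx ouq pijr dgtzn prjgc jgq ficnz zmout rptoe
Hunk 3: at line 2 remove [pijr,dgtzn,prjgc] add [mmmgn] -> 7 lines: zkx ouq mmmgn jgq ficnz zmout rptoe
Hunk 4: at line 1 remove [mmmgn,jgq,ficnz] add [cyqw,waya,hrfi] -> 7 lines: zkx ouq cyqw waya hrfi zmout rptoe
Hunk 5: at line 2 remove [waya] add [vwtev] -> 7 lines: zkx ouq cyqw vwtev hrfi zmout rptoe
Hunk 6: at line 2 remove [cyqw,vwtev,hrfi] add [iqix,tuly,xhd] -> 7 lines: zkx ouq iqix tuly xhd zmout rptoe
Final line 4: tuly

Answer: tuly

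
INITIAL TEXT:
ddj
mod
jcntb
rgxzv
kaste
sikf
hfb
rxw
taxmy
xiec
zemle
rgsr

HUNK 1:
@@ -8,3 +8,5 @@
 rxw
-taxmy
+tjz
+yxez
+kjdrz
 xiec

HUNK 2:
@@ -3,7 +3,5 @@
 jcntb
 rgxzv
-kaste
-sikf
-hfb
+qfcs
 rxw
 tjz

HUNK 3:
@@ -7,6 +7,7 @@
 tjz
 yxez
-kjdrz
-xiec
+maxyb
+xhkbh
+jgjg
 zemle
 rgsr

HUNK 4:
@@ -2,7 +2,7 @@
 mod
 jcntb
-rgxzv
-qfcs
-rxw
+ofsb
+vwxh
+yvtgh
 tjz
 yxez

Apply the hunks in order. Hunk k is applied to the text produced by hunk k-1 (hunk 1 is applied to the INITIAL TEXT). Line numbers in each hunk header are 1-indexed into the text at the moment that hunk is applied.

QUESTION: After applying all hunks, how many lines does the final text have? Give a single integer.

Answer: 13

Derivation:
Hunk 1: at line 8 remove [taxmy] add [tjz,yxez,kjdrz] -> 14 lines: ddj mod jcntb rgxzv kaste sikf hfb rxw tjz yxez kjdrz xiec zemle rgsr
Hunk 2: at line 3 remove [kaste,sikf,hfb] add [qfcs] -> 12 lines: ddj mod jcntb rgxzv qfcs rxw tjz yxez kjdrz xiec zemle rgsr
Hunk 3: at line 7 remove [kjdrz,xiec] add [maxyb,xhkbh,jgjg] -> 13 lines: ddj mod jcntb rgxzv qfcs rxw tjz yxez maxyb xhkbh jgjg zemle rgsr
Hunk 4: at line 2 remove [rgxzv,qfcs,rxw] add [ofsb,vwxh,yvtgh] -> 13 lines: ddj mod jcntb ofsb vwxh yvtgh tjz yxez maxyb xhkbh jgjg zemle rgsr
Final line count: 13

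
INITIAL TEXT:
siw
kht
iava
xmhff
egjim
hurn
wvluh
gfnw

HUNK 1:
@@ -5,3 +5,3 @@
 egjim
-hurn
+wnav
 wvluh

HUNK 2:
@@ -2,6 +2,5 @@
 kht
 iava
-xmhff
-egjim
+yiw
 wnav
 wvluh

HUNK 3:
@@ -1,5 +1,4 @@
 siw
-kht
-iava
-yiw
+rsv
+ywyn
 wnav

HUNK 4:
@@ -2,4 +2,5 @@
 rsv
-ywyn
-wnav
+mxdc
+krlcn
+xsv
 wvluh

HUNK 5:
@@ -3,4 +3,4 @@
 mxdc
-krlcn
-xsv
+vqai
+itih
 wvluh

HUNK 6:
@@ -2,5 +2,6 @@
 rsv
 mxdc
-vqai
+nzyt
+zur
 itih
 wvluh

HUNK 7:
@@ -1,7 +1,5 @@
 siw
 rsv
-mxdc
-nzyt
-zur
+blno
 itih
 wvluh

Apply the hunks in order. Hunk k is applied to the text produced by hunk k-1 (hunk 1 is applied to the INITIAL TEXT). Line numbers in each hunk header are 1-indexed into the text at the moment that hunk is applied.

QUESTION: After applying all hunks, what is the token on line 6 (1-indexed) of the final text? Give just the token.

Hunk 1: at line 5 remove [hurn] add [wnav] -> 8 lines: siw kht iava xmhff egjim wnav wvluh gfnw
Hunk 2: at line 2 remove [xmhff,egjim] add [yiw] -> 7 lines: siw kht iava yiw wnav wvluh gfnw
Hunk 3: at line 1 remove [kht,iava,yiw] add [rsv,ywyn] -> 6 lines: siw rsv ywyn wnav wvluh gfnw
Hunk 4: at line 2 remove [ywyn,wnav] add [mxdc,krlcn,xsv] -> 7 lines: siw rsv mxdc krlcn xsv wvluh gfnw
Hunk 5: at line 3 remove [krlcn,xsv] add [vqai,itih] -> 7 lines: siw rsv mxdc vqai itih wvluh gfnw
Hunk 6: at line 2 remove [vqai] add [nzyt,zur] -> 8 lines: siw rsv mxdc nzyt zur itih wvluh gfnw
Hunk 7: at line 1 remove [mxdc,nzyt,zur] add [blno] -> 6 lines: siw rsv blno itih wvluh gfnw
Final line 6: gfnw

Answer: gfnw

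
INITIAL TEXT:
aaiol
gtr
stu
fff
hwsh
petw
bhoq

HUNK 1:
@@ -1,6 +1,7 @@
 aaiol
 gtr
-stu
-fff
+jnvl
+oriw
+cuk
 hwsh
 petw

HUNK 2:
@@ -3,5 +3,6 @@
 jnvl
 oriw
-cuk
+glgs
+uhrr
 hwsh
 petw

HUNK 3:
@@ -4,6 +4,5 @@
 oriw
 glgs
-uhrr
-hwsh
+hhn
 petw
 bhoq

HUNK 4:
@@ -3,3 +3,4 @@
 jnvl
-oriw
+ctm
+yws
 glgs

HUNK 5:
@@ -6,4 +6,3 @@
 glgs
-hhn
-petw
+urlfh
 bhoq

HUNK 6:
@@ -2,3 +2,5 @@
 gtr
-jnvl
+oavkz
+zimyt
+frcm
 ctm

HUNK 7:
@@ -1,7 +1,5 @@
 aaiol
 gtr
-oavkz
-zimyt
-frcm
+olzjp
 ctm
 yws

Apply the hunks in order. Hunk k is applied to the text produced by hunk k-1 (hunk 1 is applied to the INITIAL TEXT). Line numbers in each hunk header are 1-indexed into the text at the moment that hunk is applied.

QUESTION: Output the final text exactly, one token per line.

Hunk 1: at line 1 remove [stu,fff] add [jnvl,oriw,cuk] -> 8 lines: aaiol gtr jnvl oriw cuk hwsh petw bhoq
Hunk 2: at line 3 remove [cuk] add [glgs,uhrr] -> 9 lines: aaiol gtr jnvl oriw glgs uhrr hwsh petw bhoq
Hunk 3: at line 4 remove [uhrr,hwsh] add [hhn] -> 8 lines: aaiol gtr jnvl oriw glgs hhn petw bhoq
Hunk 4: at line 3 remove [oriw] add [ctm,yws] -> 9 lines: aaiol gtr jnvl ctm yws glgs hhn petw bhoq
Hunk 5: at line 6 remove [hhn,petw] add [urlfh] -> 8 lines: aaiol gtr jnvl ctm yws glgs urlfh bhoq
Hunk 6: at line 2 remove [jnvl] add [oavkz,zimyt,frcm] -> 10 lines: aaiol gtr oavkz zimyt frcm ctm yws glgs urlfh bhoq
Hunk 7: at line 1 remove [oavkz,zimyt,frcm] add [olzjp] -> 8 lines: aaiol gtr olzjp ctm yws glgs urlfh bhoq

Answer: aaiol
gtr
olzjp
ctm
yws
glgs
urlfh
bhoq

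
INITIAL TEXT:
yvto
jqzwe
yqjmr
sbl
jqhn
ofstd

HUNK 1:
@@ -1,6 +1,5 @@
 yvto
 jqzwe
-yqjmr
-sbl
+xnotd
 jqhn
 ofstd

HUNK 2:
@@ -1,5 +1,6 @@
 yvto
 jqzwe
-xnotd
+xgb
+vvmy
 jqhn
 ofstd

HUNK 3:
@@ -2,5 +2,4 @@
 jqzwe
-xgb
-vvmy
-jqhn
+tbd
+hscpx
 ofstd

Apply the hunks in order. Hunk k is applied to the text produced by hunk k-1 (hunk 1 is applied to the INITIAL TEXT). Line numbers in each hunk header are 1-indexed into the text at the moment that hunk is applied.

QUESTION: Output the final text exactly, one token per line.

Hunk 1: at line 1 remove [yqjmr,sbl] add [xnotd] -> 5 lines: yvto jqzwe xnotd jqhn ofstd
Hunk 2: at line 1 remove [xnotd] add [xgb,vvmy] -> 6 lines: yvto jqzwe xgb vvmy jqhn ofstd
Hunk 3: at line 2 remove [xgb,vvmy,jqhn] add [tbd,hscpx] -> 5 lines: yvto jqzwe tbd hscpx ofstd

Answer: yvto
jqzwe
tbd
hscpx
ofstd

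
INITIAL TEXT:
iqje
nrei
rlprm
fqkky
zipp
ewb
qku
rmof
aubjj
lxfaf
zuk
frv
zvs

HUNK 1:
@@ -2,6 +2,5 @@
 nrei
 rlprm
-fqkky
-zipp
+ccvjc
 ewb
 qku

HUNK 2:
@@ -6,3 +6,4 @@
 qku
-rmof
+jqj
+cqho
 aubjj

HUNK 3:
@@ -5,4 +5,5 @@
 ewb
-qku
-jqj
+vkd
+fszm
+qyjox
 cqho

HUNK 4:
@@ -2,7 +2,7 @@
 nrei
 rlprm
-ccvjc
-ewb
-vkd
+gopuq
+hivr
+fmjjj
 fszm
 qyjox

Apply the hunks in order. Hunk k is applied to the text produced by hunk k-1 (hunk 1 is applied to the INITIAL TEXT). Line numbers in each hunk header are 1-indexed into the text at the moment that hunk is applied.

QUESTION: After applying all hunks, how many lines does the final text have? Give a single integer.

Hunk 1: at line 2 remove [fqkky,zipp] add [ccvjc] -> 12 lines: iqje nrei rlprm ccvjc ewb qku rmof aubjj lxfaf zuk frv zvs
Hunk 2: at line 6 remove [rmof] add [jqj,cqho] -> 13 lines: iqje nrei rlprm ccvjc ewb qku jqj cqho aubjj lxfaf zuk frv zvs
Hunk 3: at line 5 remove [qku,jqj] add [vkd,fszm,qyjox] -> 14 lines: iqje nrei rlprm ccvjc ewb vkd fszm qyjox cqho aubjj lxfaf zuk frv zvs
Hunk 4: at line 2 remove [ccvjc,ewb,vkd] add [gopuq,hivr,fmjjj] -> 14 lines: iqje nrei rlprm gopuq hivr fmjjj fszm qyjox cqho aubjj lxfaf zuk frv zvs
Final line count: 14

Answer: 14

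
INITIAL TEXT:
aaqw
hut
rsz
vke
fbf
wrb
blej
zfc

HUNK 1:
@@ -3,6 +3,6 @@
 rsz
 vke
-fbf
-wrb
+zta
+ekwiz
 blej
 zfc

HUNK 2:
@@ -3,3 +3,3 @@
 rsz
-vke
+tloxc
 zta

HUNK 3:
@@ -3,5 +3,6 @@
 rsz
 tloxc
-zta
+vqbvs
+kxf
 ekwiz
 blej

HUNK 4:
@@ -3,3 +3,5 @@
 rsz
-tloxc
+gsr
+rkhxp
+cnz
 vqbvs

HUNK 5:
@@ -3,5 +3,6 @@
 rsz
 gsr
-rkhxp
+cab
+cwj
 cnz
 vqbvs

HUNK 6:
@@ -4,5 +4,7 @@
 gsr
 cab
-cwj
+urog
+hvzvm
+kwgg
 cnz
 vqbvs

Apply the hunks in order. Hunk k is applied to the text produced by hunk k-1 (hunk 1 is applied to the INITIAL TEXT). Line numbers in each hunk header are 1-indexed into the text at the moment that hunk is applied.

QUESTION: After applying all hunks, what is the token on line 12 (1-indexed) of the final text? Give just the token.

Hunk 1: at line 3 remove [fbf,wrb] add [zta,ekwiz] -> 8 lines: aaqw hut rsz vke zta ekwiz blej zfc
Hunk 2: at line 3 remove [vke] add [tloxc] -> 8 lines: aaqw hut rsz tloxc zta ekwiz blej zfc
Hunk 3: at line 3 remove [zta] add [vqbvs,kxf] -> 9 lines: aaqw hut rsz tloxc vqbvs kxf ekwiz blej zfc
Hunk 4: at line 3 remove [tloxc] add [gsr,rkhxp,cnz] -> 11 lines: aaqw hut rsz gsr rkhxp cnz vqbvs kxf ekwiz blej zfc
Hunk 5: at line 3 remove [rkhxp] add [cab,cwj] -> 12 lines: aaqw hut rsz gsr cab cwj cnz vqbvs kxf ekwiz blej zfc
Hunk 6: at line 4 remove [cwj] add [urog,hvzvm,kwgg] -> 14 lines: aaqw hut rsz gsr cab urog hvzvm kwgg cnz vqbvs kxf ekwiz blej zfc
Final line 12: ekwiz

Answer: ekwiz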